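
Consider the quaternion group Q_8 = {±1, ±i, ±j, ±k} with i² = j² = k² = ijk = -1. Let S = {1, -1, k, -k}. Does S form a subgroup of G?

|S| = 4 divides |G| = 8, consistent with Lagrange.
S contains the identity, every element's inverse is in S, and S is closed under ·: it is a subgroup.
In fact S = ⟨-k⟩.

Yes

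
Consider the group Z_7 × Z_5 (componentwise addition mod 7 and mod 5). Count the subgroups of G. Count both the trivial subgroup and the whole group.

4

|G| = 35, so by Lagrange every subgroup order divides 35. Divisors: 1, 5, 7, 35.
Subgroups by order — order 1: 1; order 5: 1; order 7: 1; order 35: 1.
Total: 1 + 1 + 1 + 1 = 4.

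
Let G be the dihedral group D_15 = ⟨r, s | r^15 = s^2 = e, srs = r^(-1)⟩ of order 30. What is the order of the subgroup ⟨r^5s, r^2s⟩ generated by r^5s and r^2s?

|⟨r^5s⟩| = 2 and |⟨r^2s⟩| = 2, so |H| is a multiple of lcm(2, 2) = 2 and divides |G| = 30.
Closing under the operation: H = {e, r^3, r^6, r^9, r^12, r^2s, r^5s, r^8s, r^11s, r^14s}, so |H| = 10.

10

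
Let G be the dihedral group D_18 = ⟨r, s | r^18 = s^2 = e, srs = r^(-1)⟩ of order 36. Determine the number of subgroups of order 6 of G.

7

|G| = 36 and 6 | 36, so subgroups of order 6 are possible by Lagrange.
The subgroups of order 6 are: {e, r^6, r^12, r^4s, r^10s, r^16s}; {e, r^6, r^12, r^5s, r^11s, r^17s}; {e, r^6, r^12, s, r^6s, r^12s}; {e, r^6, r^12, rs, r^7s, r^13s}; … (7 in all).
So G has 7 subgroups of order 6.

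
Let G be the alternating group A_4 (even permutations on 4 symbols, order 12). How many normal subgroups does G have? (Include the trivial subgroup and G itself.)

G has 10 subgroups. Checking conjugation-invariance by order — order 1: 1/1 normal; order 2: 0/3 normal; order 3: 0/4 normal; order 4: 1/1 normal; order 12: 1/1 normal.
Total normal subgroups: 3.

3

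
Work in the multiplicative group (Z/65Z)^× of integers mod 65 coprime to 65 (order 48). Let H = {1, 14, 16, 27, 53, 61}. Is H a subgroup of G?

No

Closure fails: 16 · 53 = 3 ∉ H. So H is not a subgroup.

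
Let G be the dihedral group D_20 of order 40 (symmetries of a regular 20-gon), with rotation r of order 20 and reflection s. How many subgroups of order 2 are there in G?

21

|G| = 40 and 2 | 40, so subgroups of order 2 are possible by Lagrange.
The subgroups of order 2 are: {e, r^10}; {e, r^10s}; {e, r^11s}; {e, r^12s}; … (21 in all).
So G has 21 subgroups of order 2.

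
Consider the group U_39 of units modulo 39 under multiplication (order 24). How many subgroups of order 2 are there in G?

3

|G| = 24 and 2 | 24, so subgroups of order 2 are possible by Lagrange.
The subgroups of order 2 are: {1, 14}; {1, 25}; {1, 38}.
So G has 3 subgroups of order 2.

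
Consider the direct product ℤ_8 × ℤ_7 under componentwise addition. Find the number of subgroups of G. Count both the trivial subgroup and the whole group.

8

|G| = 56, so by Lagrange every subgroup order divides 56. Divisors: 1, 2, 4, 7, 8, 14, 28, 56.
Subgroups by order — order 1: 1; order 2: 1; order 4: 1; order 7: 1; order 8: 1; order 14: 1; order 28: 1; order 56: 1.
Total: 1 + 1 + 1 + 1 + 1 + 1 + 1 + 1 = 8.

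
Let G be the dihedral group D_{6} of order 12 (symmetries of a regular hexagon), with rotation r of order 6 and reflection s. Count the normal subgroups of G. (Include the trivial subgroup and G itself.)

7

G has 16 subgroups. Checking conjugation-invariance by order — order 1: 1/1 normal; order 2: 1/7 normal; order 3: 1/1 normal; order 4: 0/3 normal; order 6: 3/3 normal; order 12: 1/1 normal.
Total normal subgroups: 7.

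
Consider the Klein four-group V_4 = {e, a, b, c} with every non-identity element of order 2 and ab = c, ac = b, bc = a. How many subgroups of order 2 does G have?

3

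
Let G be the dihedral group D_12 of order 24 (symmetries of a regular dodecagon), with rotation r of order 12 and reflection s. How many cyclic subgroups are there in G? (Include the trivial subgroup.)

A cyclic subgroup of order d is generated by each of its φ(d) elements of order d, so the cyclic subgroups of order d number (#elements of order d)/φ(d).
Cyclic subgroups by order — order 1: 1; order 2: 13; order 3: 1; order 4: 1; order 6: 1; order 12: 1.
Total: 18.

18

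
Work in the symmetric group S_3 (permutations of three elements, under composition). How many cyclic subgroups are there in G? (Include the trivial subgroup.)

A cyclic subgroup of order d is generated by each of its φ(d) elements of order d, so the cyclic subgroups of order d number (#elements of order d)/φ(d).
Cyclic subgroups by order — order 1: 1; order 2: 3; order 3: 1.
Total: 5.

5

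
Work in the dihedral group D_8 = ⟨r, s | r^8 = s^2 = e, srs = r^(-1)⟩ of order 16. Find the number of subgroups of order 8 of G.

3

|G| = 16 and 8 | 16, so subgroups of order 8 are possible by Lagrange.
The subgroups of order 8 are: {e, r, r^2, r^3, r^4, r^5, r^6, r^7}; {e, r^2, r^4, r^6, s, r^2s, r^4s, r^6s}; {e, r^2, r^4, r^6, rs, r^3s, r^5s, r^7s}.
So G has 3 subgroups of order 8.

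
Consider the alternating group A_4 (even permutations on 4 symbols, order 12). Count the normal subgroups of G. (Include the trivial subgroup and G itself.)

G has 10 subgroups. Checking conjugation-invariance by order — order 1: 1/1 normal; order 2: 0/3 normal; order 3: 0/4 normal; order 4: 1/1 normal; order 12: 1/1 normal.
Total normal subgroups: 3.

3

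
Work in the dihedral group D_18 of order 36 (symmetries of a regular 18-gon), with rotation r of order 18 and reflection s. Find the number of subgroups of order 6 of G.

7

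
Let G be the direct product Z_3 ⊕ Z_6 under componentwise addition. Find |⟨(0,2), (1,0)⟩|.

|⟨(0,2)⟩| = 3 and |⟨(1,0)⟩| = 3, so |H| is a multiple of lcm(3, 3) = 3 and divides |G| = 18.
Closing under the operation: H = {(0,0), (0,2), (0,4), (1,0), (1,2), (1,4), (2,0), (2,2), (2,4)}, so |H| = 9.

9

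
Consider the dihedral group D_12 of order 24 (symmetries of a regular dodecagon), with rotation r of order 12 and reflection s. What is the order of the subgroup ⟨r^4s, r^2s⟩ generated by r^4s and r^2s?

|⟨r^4s⟩| = 2 and |⟨r^2s⟩| = 2, so |H| is a multiple of lcm(2, 2) = 2 and divides |G| = 24.
Closing under the operation: H = {e, r^2, r^4, r^6, r^8, r^10, s, r^2s, r^4s, r^6s, r^8s, r^10s}, so |H| = 12.

12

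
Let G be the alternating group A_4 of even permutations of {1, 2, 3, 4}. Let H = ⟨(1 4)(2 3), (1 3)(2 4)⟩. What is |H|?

4

|⟨(1 4)(2 3)⟩| = 2 and |⟨(1 3)(2 4)⟩| = 2, so |H| is a multiple of lcm(2, 2) = 2 and divides |G| = 12.
Closing under the operation: H = {e, (1 2)(3 4), (1 3)(2 4), (1 4)(2 3)}, so |H| = 4.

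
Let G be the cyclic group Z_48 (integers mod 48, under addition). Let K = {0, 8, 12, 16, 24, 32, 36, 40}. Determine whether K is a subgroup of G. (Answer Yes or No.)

No

Closure fails: 32 + 36 = 20 ∉ K. So K is not a subgroup.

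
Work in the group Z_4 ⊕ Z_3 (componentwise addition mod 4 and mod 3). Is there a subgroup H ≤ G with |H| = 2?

2 | 12. A subgroup of order 2 is {(0,0), (2,0)}.

Yes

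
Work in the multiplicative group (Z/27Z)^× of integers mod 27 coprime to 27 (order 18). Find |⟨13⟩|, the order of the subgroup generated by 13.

9

Compute successive powers of 13 mod 27: 13, 7, 10, 22, 16, 19, 4, 25, …; 13^9 ≡ 1 (mod 27).
So |⟨13⟩| = 9.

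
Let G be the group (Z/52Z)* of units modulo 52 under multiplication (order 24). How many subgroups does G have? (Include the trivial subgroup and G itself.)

16

|G| = 24, so by Lagrange every subgroup order divides 24. Divisors: 1, 2, 3, 4, 6, 8, 12, 24.
Subgroups by order — order 1: 1; order 2: 3; order 3: 1; order 4: 3; order 6: 3; order 8: 1; order 12: 3; order 24: 1.
Total: 1 + 3 + 1 + 3 + 3 + 1 + 3 + 1 = 16.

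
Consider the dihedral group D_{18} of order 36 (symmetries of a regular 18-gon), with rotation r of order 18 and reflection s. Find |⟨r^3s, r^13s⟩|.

18

|⟨r^3s⟩| = 2 and |⟨r^13s⟩| = 2, so |H| is a multiple of lcm(2, 2) = 2 and divides |G| = 36.
Closing under the operation: H = {e, r^2, r^4, r^6, r^8, r^10, r^12, r^14, r^16, rs, r^3s, r^5s, r^7s, r^9s, r^11s, r^13s, r^15s, r^17s}, so |H| = 18.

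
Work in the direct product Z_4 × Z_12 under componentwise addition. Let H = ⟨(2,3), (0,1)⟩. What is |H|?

24

|⟨(2,3)⟩| = 4 and |⟨(0,1)⟩| = 12, so |H| is a multiple of lcm(4, 12) = 12 and divides |G| = 48.
Closing under the operation: H = {(0,0), (0,1), (0,2), (0,3), (0,4), (0,5), (0,6), (0,7), (0,8), (0,9), (0,10), (0,11), (2,0), (2,1), (2,2), (2,3), (2,4), (2,5), (2,6), (2,7), (2,8), (2,9), (2,10), (2,11)}, so |H| = 24.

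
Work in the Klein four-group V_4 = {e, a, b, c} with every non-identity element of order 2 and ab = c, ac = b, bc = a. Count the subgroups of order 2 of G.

3

|G| = 4 and 2 | 4, so subgroups of order 2 are possible by Lagrange.
The subgroups of order 2 are: {e, a}; {e, b}; {e, c}.
So G has 3 subgroups of order 2.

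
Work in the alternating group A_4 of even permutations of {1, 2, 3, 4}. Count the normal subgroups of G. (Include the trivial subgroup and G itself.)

G has 10 subgroups. Checking conjugation-invariance by order — order 1: 1/1 normal; order 2: 0/3 normal; order 3: 0/4 normal; order 4: 1/1 normal; order 12: 1/1 normal.
Total normal subgroups: 3.

3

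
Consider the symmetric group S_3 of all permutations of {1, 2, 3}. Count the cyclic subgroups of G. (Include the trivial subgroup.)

5

A cyclic subgroup of order d is generated by each of its φ(d) elements of order d, so the cyclic subgroups of order d number (#elements of order d)/φ(d).
Cyclic subgroups by order — order 1: 1; order 2: 3; order 3: 1.
Total: 5.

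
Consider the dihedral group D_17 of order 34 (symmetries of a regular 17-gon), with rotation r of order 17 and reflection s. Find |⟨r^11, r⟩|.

|⟨r^11⟩| = 17 and |⟨r⟩| = 17, so |H| is a multiple of lcm(17, 17) = 17 and divides |G| = 34.
Closing under the operation: H = {e, r, r^2, r^3, r^4, r^5, r^6, r^7, r^8, r^9, r^10, r^11, r^12, r^13, r^14, r^15, r^16}, so |H| = 17.

17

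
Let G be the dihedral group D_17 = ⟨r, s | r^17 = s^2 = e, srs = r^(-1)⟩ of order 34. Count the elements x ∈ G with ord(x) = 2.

17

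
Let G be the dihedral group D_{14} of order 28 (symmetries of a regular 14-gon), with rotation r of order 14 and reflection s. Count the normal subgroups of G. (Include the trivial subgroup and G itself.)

7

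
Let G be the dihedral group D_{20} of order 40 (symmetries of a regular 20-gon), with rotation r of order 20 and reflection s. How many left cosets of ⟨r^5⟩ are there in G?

10

|⟨r^5⟩| = 4 and |G| = 40.
By Lagrange, [G : H] = |G|/|H| = 40/4 = 10.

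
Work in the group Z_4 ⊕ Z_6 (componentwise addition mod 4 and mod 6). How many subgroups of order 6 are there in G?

3

|G| = 24 and 6 | 24, so subgroups of order 6 are possible by Lagrange.
The subgroups of order 6 are: {(0,0), (0,1), (0,2), (0,3), (0,4), (0,5)}; {(0,0), (0,2), (0,4), (2,0), (2,2), (2,4)}; {(0,0), (0,2), (0,4), (2,1), (2,3), (2,5)}.
So G has 3 subgroups of order 6.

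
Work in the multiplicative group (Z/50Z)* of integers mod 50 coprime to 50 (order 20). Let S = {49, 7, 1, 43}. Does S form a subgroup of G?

|S| = 4 divides |G| = 20, consistent with Lagrange.
S contains the identity, every element's inverse is in S, and S is closed under ·: it is a subgroup.
In fact S = ⟨43⟩.

Yes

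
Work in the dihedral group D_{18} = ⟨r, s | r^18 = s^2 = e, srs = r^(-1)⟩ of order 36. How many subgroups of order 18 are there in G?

|G| = 36 and 18 | 36, so subgroups of order 18 are possible by Lagrange.
The subgroups of order 18 are: {e, r, r^2, r^3, r^4, r^5, r^6, r^7, r^8, r^9, r^10, r^11, r^12, r^13, r^14, r^15, r^16, r^17}; {e, r^2, r^4, r^6, r^8, r^10, r^12, r^14, r^16, s, r^2s, r^4s, r^6s, r^8s, r^10s, r^12s, r^14s, r^16s}; {e, r^2, r^4, r^6, r^8, r^10, r^12, r^14, r^16, rs, r^3s, r^5s, r^7s, r^9s, r^11s, r^13s, r^15s, r^17s}.
So G has 3 subgroups of order 18.

3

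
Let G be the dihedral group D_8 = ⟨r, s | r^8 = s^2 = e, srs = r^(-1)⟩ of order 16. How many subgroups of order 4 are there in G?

|G| = 16 and 4 | 16, so subgroups of order 4 are possible by Lagrange.
The subgroups of order 4 are: {e, r^2, r^4, r^6}; {e, r^4, r^2s, r^6s}; {e, r^4, r^3s, r^7s}; {e, r^4, s, r^4s}; … (5 in all).
So G has 5 subgroups of order 4.

5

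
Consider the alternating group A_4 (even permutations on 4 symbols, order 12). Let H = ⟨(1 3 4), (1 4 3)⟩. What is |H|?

|⟨(1 3 4)⟩| = 3 and |⟨(1 4 3)⟩| = 3, so |H| is a multiple of lcm(3, 3) = 3 and divides |G| = 12.
Closing under the operation: H = {e, (1 3 4), (1 4 3)}, so |H| = 3.

3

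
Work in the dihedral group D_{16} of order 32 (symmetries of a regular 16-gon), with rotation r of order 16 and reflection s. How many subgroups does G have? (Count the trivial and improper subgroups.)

36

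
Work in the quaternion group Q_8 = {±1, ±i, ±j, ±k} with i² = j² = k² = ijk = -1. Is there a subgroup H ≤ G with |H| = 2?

Yes

2 | 8. A subgroup of order 2 is {1, -1}.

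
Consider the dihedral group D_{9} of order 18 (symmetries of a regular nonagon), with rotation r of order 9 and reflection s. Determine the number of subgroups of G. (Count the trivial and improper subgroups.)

16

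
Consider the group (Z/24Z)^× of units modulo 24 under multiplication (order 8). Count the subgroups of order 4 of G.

|G| = 8 and 4 | 8, so subgroups of order 4 are possible by Lagrange.
The subgroups of order 4 are: {1, 11, 13, 23}; {1, 11, 17, 19}; {1, 5, 7, 11}; {1, 5, 13, 17}; … (7 in all).
So G has 7 subgroups of order 4.

7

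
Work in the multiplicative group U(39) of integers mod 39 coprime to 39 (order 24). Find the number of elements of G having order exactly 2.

The elements of order 2 are: 14, 25, 38.
That's 3.

3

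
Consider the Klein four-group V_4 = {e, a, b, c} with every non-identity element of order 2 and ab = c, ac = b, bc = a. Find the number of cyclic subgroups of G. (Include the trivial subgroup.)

4

Each element a generates a cyclic subgroup ⟨a⟩; distinct elements may generate the same one (a cyclic group of order d has φ(d) generators).
Cyclic subgroups by order — order 1: 1; order 2: 3.
Total: 4.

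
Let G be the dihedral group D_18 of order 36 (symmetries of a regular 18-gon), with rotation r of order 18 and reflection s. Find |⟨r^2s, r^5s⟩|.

|⟨r^2s⟩| = 2 and |⟨r^5s⟩| = 2, so |H| is a multiple of lcm(2, 2) = 2 and divides |G| = 36.
Closing under the operation: H = {e, r^3, r^6, r^9, r^12, r^15, r^2s, r^5s, r^8s, r^11s, r^14s, r^17s}, so |H| = 12.

12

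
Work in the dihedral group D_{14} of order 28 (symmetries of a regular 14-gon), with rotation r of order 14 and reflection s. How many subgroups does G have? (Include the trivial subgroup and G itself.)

|G| = 28, so by Lagrange every subgroup order divides 28. Divisors: 1, 2, 4, 7, 14, 28.
Subgroups by order — order 1: 1; order 2: 15; order 4: 7; order 7: 1; order 14: 3; order 28: 1.
Total: 1 + 15 + 7 + 1 + 3 + 1 = 28.

28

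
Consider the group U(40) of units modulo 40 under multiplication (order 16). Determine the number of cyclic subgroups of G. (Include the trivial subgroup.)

12

A cyclic subgroup of order d is generated by each of its φ(d) elements of order d, so the cyclic subgroups of order d number (#elements of order d)/φ(d).
Cyclic subgroups by order — order 1: 1; order 2: 7; order 4: 4.
Total: 12.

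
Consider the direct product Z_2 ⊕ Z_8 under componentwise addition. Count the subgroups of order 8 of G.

3

|G| = 16 and 8 | 16, so subgroups of order 8 are possible by Lagrange.
The subgroups of order 8 are: {(0,0), (0,1), (0,2), (0,3), (0,4), (0,5), (0,6), (0,7)}; {(0,0), (0,2), (0,4), (0,6), (1,0), (1,2), (1,4), (1,6)}; {(0,0), (0,2), (0,4), (0,6), (1,1), (1,3), (1,5), (1,7)}.
So G has 3 subgroups of order 8.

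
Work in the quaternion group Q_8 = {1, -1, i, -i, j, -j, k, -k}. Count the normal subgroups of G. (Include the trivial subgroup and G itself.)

G has 6 subgroups. Checking conjugation-invariance by order — order 1: 1/1 normal; order 2: 1/1 normal; order 4: 3/3 normal; order 8: 1/1 normal.
Total normal subgroups: 6.

6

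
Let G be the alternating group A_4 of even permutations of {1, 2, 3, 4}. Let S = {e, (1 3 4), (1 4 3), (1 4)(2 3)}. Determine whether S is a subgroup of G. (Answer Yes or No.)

No

Closure fails: (1 4 3) ∘ (1 4)(2 3) = (1 3 2) ∉ S. So S is not a subgroup.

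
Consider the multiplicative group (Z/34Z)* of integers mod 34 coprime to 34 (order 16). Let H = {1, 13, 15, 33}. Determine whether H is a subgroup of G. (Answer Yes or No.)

No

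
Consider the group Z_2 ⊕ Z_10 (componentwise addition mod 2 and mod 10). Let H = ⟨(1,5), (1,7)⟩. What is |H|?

10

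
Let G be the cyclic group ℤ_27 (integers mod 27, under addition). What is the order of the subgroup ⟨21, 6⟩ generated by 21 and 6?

|⟨21⟩| = 9 and |⟨6⟩| = 9, so |H| is a multiple of lcm(9, 9) = 9 and divides |G| = 27.
Closing under the operation: H = {0, 3, 6, 9, 12, 15, 18, 21, 24}, so |H| = 9.

9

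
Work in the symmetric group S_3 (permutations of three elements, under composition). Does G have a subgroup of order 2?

2 | 6. A subgroup of order 2 is {e, (1 2)}.

Yes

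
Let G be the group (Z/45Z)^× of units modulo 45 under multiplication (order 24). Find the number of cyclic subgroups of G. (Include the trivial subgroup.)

Each element a generates a cyclic subgroup ⟨a⟩; distinct elements may generate the same one (a cyclic group of order d has φ(d) generators).
Cyclic subgroups by order — order 1: 1; order 2: 3; order 3: 1; order 4: 2; order 6: 3; order 12: 2.
Total: 12.

12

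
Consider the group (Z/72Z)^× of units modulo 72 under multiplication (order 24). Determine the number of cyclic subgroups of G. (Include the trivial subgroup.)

16

Each element a generates a cyclic subgroup ⟨a⟩; distinct elements may generate the same one (a cyclic group of order d has φ(d) generators).
Cyclic subgroups by order — order 1: 1; order 2: 7; order 3: 1; order 6: 7.
Total: 16.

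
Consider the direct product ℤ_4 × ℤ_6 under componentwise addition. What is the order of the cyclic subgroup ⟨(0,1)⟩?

6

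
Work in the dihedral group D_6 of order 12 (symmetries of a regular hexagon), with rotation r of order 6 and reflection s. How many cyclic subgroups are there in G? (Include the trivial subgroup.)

10

A cyclic subgroup of order d is generated by each of its φ(d) elements of order d, so the cyclic subgroups of order d number (#elements of order d)/φ(d).
Cyclic subgroups by order — order 1: 1; order 2: 7; order 3: 1; order 6: 1.
Total: 10.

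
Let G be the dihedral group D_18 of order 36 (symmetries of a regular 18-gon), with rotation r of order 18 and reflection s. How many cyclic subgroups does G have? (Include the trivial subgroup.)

24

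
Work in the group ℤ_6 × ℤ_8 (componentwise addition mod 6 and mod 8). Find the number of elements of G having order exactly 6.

6

An element (a,b) has order lcm(ord(a), ord(b)); count pairs with lcm equal to 6.
Enumerating gives 6 such elements.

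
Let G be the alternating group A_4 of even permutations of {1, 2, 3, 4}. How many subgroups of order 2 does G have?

3

|G| = 12 and 2 | 12, so subgroups of order 2 are possible by Lagrange.
The subgroups of order 2 are: {e, (1 2)(3 4)}; {e, (1 3)(2 4)}; {e, (1 4)(2 3)}.
So G has 3 subgroups of order 2.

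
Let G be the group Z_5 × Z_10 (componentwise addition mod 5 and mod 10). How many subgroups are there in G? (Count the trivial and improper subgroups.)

16

|G| = 50, so by Lagrange every subgroup order divides 50. Divisors: 1, 2, 5, 10, 25, 50.
Subgroups by order — order 1: 1; order 2: 1; order 5: 6; order 10: 6; order 25: 1; order 50: 1.
Total: 1 + 1 + 6 + 6 + 1 + 1 = 16.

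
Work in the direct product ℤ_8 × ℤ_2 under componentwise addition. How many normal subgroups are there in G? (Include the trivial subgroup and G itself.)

G is abelian, so every subgroup is normal.
G has 11 subgroups in total, hence 11 normal subgroups.

11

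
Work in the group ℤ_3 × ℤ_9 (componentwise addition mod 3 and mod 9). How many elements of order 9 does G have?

An element (a,b) has order lcm(ord(a), ord(b)); count pairs with lcm equal to 9.
Enumerating gives 18 such elements.

18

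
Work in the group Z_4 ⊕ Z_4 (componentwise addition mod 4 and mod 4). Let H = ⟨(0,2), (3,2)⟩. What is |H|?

8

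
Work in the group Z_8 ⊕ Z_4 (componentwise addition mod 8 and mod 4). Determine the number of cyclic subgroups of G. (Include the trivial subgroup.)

Each element a generates a cyclic subgroup ⟨a⟩; distinct elements may generate the same one (a cyclic group of order d has φ(d) generators).
Cyclic subgroups by order — order 1: 1; order 2: 3; order 4: 6; order 8: 4.
Total: 14.

14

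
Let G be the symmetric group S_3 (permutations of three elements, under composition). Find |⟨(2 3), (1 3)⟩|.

|⟨(2 3)⟩| = 2 and |⟨(1 3)⟩| = 2, so |H| is a multiple of lcm(2, 2) = 2 and divides |G| = 6.
Closing {(2 3), (1 3)} under the group operation gives all of G, so |H| = 6.

6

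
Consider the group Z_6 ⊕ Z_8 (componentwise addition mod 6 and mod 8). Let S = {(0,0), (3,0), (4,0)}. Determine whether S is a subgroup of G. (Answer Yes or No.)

No

(4,0) ∈ S but its inverse (2,0) ∉ S, so S is not a subgroup.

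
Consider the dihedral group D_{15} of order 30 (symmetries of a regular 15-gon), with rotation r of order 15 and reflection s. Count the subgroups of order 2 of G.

|G| = 30 and 2 | 30, so subgroups of order 2 are possible by Lagrange.
The subgroups of order 2 are: {e, r^10s}; {e, r^11s}; {e, r^12s}; {e, r^13s}; … (15 in all).
So G has 15 subgroups of order 2.

15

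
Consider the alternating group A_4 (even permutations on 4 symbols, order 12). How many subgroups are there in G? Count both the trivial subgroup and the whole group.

|G| = 12, so by Lagrange every subgroup order divides 12. Divisors: 1, 2, 3, 4, 6, 12.
Subgroups by order — order 1: 1; order 2: 3; order 3: 4; order 4: 1; order 6: 0; order 12: 1.
Total: 1 + 3 + 4 + 1 + 0 + 1 = 10.

10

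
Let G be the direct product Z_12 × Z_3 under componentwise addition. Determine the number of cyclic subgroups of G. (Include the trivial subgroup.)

15

Group the elements of G by the cyclic subgroup they generate; each cyclic subgroup of order d accounts for φ(d) elements.
Cyclic subgroups by order — order 1: 1; order 2: 1; order 3: 4; order 4: 1; order 6: 4; order 12: 4.
Total: 15.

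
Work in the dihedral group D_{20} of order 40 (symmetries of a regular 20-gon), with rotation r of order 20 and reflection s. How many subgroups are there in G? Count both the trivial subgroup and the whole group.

48

|G| = 40, so by Lagrange every subgroup order divides 40. Divisors: 1, 2, 4, 5, 8, 10, 20, 40.
Subgroups by order — order 1: 1; order 2: 21; order 4: 11; order 5: 1; order 8: 5; order 10: 5; order 20: 3; order 40: 1.
Total: 1 + 21 + 11 + 1 + 5 + 5 + 3 + 1 = 48.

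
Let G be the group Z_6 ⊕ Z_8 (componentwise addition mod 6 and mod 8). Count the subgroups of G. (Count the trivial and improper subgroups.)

22

|G| = 48, so by Lagrange every subgroup order divides 48. Divisors: 1, 2, 3, 4, 6, 8, 12, 16, 24, 48.
Subgroups by order — order 1: 1; order 2: 3; order 3: 1; order 4: 3; order 6: 3; order 8: 3; order 12: 3; order 16: 1; order 24: 3; order 48: 1.
Total: 1 + 3 + 1 + 3 + 3 + 3 + 3 + 1 + 3 + 1 = 22.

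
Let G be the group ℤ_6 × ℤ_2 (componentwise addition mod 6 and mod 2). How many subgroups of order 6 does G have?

|G| = 12 and 6 | 12, so subgroups of order 6 are possible by Lagrange.
The subgroups of order 6 are: {(0,0), (0,1), (2,0), (2,1), (4,0), (4,1)}; {(0,0), (1,0), (2,0), (3,0), (4,0), (5,0)}; {(0,0), (1,1), (2,0), (3,1), (4,0), (5,1)}.
So G has 3 subgroups of order 6.

3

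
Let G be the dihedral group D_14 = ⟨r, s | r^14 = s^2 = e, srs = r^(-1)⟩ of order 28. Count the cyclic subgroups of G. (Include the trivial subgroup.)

18

Each element a generates a cyclic subgroup ⟨a⟩; distinct elements may generate the same one (a cyclic group of order d has φ(d) generators).
Cyclic subgroups by order — order 1: 1; order 2: 15; order 7: 1; order 14: 1.
Total: 18.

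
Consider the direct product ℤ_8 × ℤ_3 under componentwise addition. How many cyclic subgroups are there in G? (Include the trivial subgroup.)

8

Group the elements of G by the cyclic subgroup they generate; each cyclic subgroup of order d accounts for φ(d) elements.
Cyclic subgroups by order — order 1: 1; order 2: 1; order 3: 1; order 4: 1; order 6: 1; order 8: 1; order 12: 1; order 24: 1.
Total: 8.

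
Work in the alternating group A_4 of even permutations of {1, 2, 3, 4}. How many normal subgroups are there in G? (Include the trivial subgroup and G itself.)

3

G has 10 subgroups. Checking conjugation-invariance by order — order 1: 1/1 normal; order 2: 0/3 normal; order 3: 0/4 normal; order 4: 1/1 normal; order 12: 1/1 normal.
Total normal subgroups: 3.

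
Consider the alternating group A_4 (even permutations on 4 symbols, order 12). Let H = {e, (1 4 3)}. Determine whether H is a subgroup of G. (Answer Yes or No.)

No

(1 4 3) ∈ H but its inverse (1 3 4) ∉ H, so H is not a subgroup.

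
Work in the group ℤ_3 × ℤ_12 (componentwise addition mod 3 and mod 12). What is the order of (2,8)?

3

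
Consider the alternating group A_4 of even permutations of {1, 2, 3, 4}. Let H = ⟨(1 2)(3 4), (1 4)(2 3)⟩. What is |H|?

4

|⟨(1 2)(3 4)⟩| = 2 and |⟨(1 4)(2 3)⟩| = 2, so |H| is a multiple of lcm(2, 2) = 2 and divides |G| = 12.
Closing under the operation: H = {e, (1 2)(3 4), (1 3)(2 4), (1 4)(2 3)}, so |H| = 4.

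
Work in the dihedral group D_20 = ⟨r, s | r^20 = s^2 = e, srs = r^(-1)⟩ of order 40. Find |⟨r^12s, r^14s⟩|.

|⟨r^12s⟩| = 2 and |⟨r^14s⟩| = 2, so |H| is a multiple of lcm(2, 2) = 2 and divides |G| = 40.
Closing under the operation: H = {e, r^2, r^4, r^6, r^8, r^10, r^12, r^14, r^16, r^18, s, r^2s, r^4s, r^6s, r^8s, r^10s, r^12s, r^14s, r^16s, r^18s}, so |H| = 20.

20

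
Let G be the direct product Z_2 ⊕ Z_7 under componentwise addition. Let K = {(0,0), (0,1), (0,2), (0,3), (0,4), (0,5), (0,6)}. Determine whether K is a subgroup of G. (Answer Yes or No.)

|K| = 7 divides |G| = 14, consistent with Lagrange.
K contains the identity, every element's inverse is in K, and K is closed under +: it is a subgroup.
In fact K = ⟨(0,1)⟩.

Yes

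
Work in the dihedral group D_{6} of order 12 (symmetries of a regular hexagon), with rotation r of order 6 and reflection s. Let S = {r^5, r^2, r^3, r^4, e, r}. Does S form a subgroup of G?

Yes

|S| = 6 divides |G| = 12, consistent with Lagrange.
S contains the identity, every element's inverse is in S, and S is closed under ·: it is a subgroup.
In fact S = ⟨r^5⟩.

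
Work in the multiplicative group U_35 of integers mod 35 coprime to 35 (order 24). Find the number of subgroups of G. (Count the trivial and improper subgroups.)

16

|G| = 24, so by Lagrange every subgroup order divides 24. Divisors: 1, 2, 3, 4, 6, 8, 12, 24.
Subgroups by order — order 1: 1; order 2: 3; order 3: 1; order 4: 3; order 6: 3; order 8: 1; order 12: 3; order 24: 1.
Total: 1 + 3 + 1 + 3 + 3 + 1 + 3 + 1 = 16.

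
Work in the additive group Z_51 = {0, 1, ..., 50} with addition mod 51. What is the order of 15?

In Z_51, the order of an element a is n/gcd(a, n).
gcd(15, 51) = 3, so |⟨15⟩| = 51/3 = 17.

17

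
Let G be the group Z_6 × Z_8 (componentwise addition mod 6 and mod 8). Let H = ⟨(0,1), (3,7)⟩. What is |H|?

16

|⟨(0,1)⟩| = 8 and |⟨(3,7)⟩| = 8, so |H| is a multiple of lcm(8, 8) = 8 and divides |G| = 48.
Closing under the operation: H = {(0,0), (0,1), (0,2), (0,3), (0,4), (0,5), (0,6), (0,7), (3,0), (3,1), (3,2), (3,3), (3,4), (3,5), (3,6), (3,7)}, so |H| = 16.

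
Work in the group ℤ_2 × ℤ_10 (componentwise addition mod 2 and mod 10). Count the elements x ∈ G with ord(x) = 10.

12

An element (a,b) has order lcm(ord(a), ord(b)); count pairs with lcm equal to 10.
Enumerating gives 12 such elements.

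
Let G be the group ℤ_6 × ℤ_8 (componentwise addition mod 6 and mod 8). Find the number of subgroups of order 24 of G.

3

|G| = 48 and 24 | 48, so subgroups of order 24 are possible by Lagrange.
The subgroups of order 24 are: {(0,0), (0,1), (0,2), (0,3), (0,4), (0,5), (0,6), (0,7), (2,0), (2,1), (2,2), (2,3), (2,4), (2,5), (2,6), (2,7), (4,0), (4,1), (4,2), (4,3), (4,4), (4,5), (4,6), (4,7)}; {(0,0), (0,2), (0,4), (0,6), (1,0), (1,2), (1,4), (1,6), (2,0), (2,2), (2,4), (2,6), (3,0), (3,2), (3,4), (3,6), (4,0), (4,2), (4,4), (4,6), (5,0), (5,2), (5,4), (5,6)}; {(0,0), (0,2), (0,4), (0,6), (1,1), (1,3), (1,5), (1,7), (2,0), (2,2), (2,4), (2,6), (3,1), (3,3), (3,5), (3,7), (4,0), (4,2), (4,4), (4,6), (5,1), (5,3), (5,5), (5,7)}.
So G has 3 subgroups of order 24.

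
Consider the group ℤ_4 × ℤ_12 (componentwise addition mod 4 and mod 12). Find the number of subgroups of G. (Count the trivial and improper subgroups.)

30

|G| = 48, so by Lagrange every subgroup order divides 48. Divisors: 1, 2, 3, 4, 6, 8, 12, 16, 24, 48.
Subgroups by order — order 1: 1; order 2: 3; order 3: 1; order 4: 7; order 6: 3; order 8: 3; order 12: 7; order 16: 1; order 24: 3; order 48: 1.
Total: 1 + 3 + 1 + 7 + 3 + 3 + 7 + 1 + 3 + 1 = 30.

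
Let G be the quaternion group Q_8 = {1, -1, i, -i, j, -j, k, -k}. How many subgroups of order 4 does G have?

3

|G| = 8 and 4 | 8, so subgroups of order 4 are possible by Lagrange.
The subgroups of order 4 are: {1, -1, i, -i}; {1, -1, j, -j}; {1, -1, k, -k}.
So G has 3 subgroups of order 4.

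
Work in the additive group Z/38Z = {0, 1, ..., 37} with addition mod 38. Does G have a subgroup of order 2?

Yes

2 | 38. A subgroup of order 2 is {0, 19}.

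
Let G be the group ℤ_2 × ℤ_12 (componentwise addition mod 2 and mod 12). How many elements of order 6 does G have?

An element (a,b) has order lcm(ord(a), ord(b)); count pairs with lcm equal to 6.
Enumerating gives 6 such elements.

6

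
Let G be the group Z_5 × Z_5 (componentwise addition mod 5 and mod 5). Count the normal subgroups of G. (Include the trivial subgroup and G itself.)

G is abelian, so every subgroup is normal.
G has 8 subgroups in total, hence 8 normal subgroups.

8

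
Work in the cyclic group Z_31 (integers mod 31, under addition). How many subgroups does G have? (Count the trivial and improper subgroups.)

A cyclic group of order 31 has exactly one subgroup for each divisor of 31.
Divisors of 31: 1, 31.
So Z_31 has 2 subgroups.

2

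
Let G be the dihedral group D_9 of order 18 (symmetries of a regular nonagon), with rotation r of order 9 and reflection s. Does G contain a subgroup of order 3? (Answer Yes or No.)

3 | 18. A subgroup of order 3 is {e, r^3, r^6}.

Yes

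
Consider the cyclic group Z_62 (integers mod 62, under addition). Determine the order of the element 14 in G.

In Z_62, the order of an element a is n/gcd(a, n).
gcd(14, 62) = 2, so |⟨14⟩| = 62/2 = 31.

31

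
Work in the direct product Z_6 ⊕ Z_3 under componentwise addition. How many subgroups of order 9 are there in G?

1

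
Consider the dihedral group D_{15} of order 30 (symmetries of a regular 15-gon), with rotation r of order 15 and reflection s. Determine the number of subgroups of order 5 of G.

1

|G| = 30 and 5 | 30, so subgroups of order 5 are possible by Lagrange.
The subgroups of order 5 are: {e, r^3, r^6, r^9, r^12}.
So G has 1 subgroup of order 5.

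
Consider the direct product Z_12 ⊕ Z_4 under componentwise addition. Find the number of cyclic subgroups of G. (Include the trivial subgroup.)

20

A cyclic subgroup of order d is generated by each of its φ(d) elements of order d, so the cyclic subgroups of order d number (#elements of order d)/φ(d).
Cyclic subgroups by order — order 1: 1; order 2: 3; order 3: 1; order 4: 6; order 6: 3; order 12: 6.
Total: 20.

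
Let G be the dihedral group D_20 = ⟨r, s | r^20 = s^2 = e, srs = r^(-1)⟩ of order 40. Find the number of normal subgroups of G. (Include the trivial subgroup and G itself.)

G has 48 subgroups. Checking conjugation-invariance by order — order 1: 1/1 normal; order 2: 1/21 normal; order 4: 1/11 normal; order 5: 1/1 normal; order 8: 0/5 normal; order 10: 1/5 normal; order 20: 3/3 normal; order 40: 1/1 normal.
Total normal subgroups: 9.

9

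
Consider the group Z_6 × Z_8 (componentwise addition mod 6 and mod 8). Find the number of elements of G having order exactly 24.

16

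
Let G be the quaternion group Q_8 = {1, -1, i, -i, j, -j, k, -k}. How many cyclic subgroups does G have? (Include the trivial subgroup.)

Each element a generates a cyclic subgroup ⟨a⟩; distinct elements may generate the same one (a cyclic group of order d has φ(d) generators).
Cyclic subgroups by order — order 1: 1; order 2: 1; order 4: 3.
Total: 5.

5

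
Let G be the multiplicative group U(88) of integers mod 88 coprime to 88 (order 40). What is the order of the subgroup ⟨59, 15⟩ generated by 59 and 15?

|⟨59⟩| = 10 and |⟨15⟩| = 10, so |H| is a multiple of lcm(10, 10) = 10 and divides |G| = 40.
Closing under the operation: H = {1, 3, 5, 9, 15, 23, 25, 27, 31, 37, 45, 47, 49, 53, 59, 67, 69, 71, 75, 81}, so |H| = 20.

20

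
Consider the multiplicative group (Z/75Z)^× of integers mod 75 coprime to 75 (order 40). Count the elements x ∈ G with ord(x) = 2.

3

The elements of order 2 are: 26, 49, 74.
That's 3.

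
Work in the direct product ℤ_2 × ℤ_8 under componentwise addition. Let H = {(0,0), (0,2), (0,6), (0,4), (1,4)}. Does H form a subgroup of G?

|H| = 5 does not divide |G| = 16, so by Lagrange H is not a subgroup.

No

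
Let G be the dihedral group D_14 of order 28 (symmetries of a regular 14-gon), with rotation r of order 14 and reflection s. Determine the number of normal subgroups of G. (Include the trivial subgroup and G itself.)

G has 28 subgroups. Checking conjugation-invariance by order — order 1: 1/1 normal; order 2: 1/15 normal; order 4: 0/7 normal; order 7: 1/1 normal; order 14: 3/3 normal; order 28: 1/1 normal.
Total normal subgroups: 7.

7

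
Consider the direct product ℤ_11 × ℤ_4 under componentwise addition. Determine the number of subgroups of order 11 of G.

1

|G| = 44 and 11 | 44, so subgroups of order 11 are possible by Lagrange.
The subgroups of order 11 are: {(0,0), (1,0), (2,0), (3,0), (4,0), (5,0), (6,0), (7,0), (8,0), (9,0), (10,0)}.
So G has 1 subgroup of order 11.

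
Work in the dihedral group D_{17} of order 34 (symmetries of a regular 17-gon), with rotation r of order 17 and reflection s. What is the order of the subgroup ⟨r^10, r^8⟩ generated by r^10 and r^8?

17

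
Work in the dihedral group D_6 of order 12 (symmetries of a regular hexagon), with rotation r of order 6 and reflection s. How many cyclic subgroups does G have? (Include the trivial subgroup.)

10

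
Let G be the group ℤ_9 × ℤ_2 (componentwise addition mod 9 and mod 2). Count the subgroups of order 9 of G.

|G| = 18 and 9 | 18, so subgroups of order 9 are possible by Lagrange.
The subgroups of order 9 are: {(0,0), (1,0), (2,0), (3,0), (4,0), (5,0), (6,0), (7,0), (8,0)}.
So G has 1 subgroup of order 9.

1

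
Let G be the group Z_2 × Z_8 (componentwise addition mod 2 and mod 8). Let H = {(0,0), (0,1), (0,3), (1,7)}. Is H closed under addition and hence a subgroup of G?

No

(0,1) ∈ H but its inverse (0,7) ∉ H, so H is not a subgroup.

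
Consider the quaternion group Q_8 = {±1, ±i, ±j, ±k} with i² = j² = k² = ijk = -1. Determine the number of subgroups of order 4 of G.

3

|G| = 8 and 4 | 8, so subgroups of order 4 are possible by Lagrange.
The subgroups of order 4 are: {1, -1, i, -i}; {1, -1, j, -j}; {1, -1, k, -k}.
So G has 3 subgroups of order 4.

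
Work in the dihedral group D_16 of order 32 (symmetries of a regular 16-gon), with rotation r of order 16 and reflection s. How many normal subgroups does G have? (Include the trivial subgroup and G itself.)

8

G has 36 subgroups. Checking conjugation-invariance by order — order 1: 1/1 normal; order 2: 1/17 normal; order 4: 1/9 normal; order 8: 1/5 normal; order 16: 3/3 normal; order 32: 1/1 normal.
Total normal subgroups: 8.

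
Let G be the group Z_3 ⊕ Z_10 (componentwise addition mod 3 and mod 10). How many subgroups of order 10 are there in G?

|G| = 30 and 10 | 30, so subgroups of order 10 are possible by Lagrange.
The subgroups of order 10 are: {(0,0), (0,1), (0,2), (0,3), (0,4), (0,5), (0,6), (0,7), (0,8), (0,9)}.
So G has 1 subgroup of order 10.

1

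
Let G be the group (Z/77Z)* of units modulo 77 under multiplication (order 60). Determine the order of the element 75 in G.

30

Compute successive powers of 75 mod 77: 75, 4, 69, 16, 45, 64, 26, 25, …; 75^30 ≡ 1 (mod 77).
So |⟨75⟩| = 30.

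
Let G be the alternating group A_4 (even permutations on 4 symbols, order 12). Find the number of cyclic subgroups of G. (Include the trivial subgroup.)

8

Each element a generates a cyclic subgroup ⟨a⟩; distinct elements may generate the same one (a cyclic group of order d has φ(d) generators).
Cyclic subgroups by order — order 1: 1; order 2: 3; order 3: 4.
Total: 8.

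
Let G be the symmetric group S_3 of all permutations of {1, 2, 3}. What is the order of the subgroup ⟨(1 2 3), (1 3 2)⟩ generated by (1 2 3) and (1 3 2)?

|⟨(1 2 3)⟩| = 3 and |⟨(1 3 2)⟩| = 3, so |H| is a multiple of lcm(3, 3) = 3 and divides |G| = 6.
Closing under the operation: H = {e, (1 2 3), (1 3 2)}, so |H| = 3.

3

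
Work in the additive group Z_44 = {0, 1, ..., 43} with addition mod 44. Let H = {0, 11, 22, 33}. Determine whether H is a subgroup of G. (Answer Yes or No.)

|H| = 4 divides |G| = 44, consistent with Lagrange.
H contains the identity, every element's inverse is in H, and H is closed under +: it is a subgroup.
In fact H = ⟨33⟩.

Yes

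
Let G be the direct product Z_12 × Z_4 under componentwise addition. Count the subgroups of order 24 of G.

3

|G| = 48 and 24 | 48, so subgroups of order 24 are possible by Lagrange.
The subgroups of order 24 are: {(0,0), (0,1), (0,2), (0,3), (2,0), (2,1), (2,2), (2,3), (4,0), (4,1), (4,2), (4,3), (6,0), (6,1), (6,2), (6,3), (8,0), (8,1), (8,2), (8,3), (10,0), (10,1), (10,2), (10,3)}; {(0,0), (0,2), (1,0), (1,2), (2,0), (2,2), (3,0), (3,2), (4,0), (4,2), (5,0), (5,2), (6,0), (6,2), (7,0), (7,2), (8,0), (8,2), (9,0), (9,2), (10,0), (10,2), (11,0), (11,2)}; {(0,0), (0,2), (1,1), (1,3), (2,0), (2,2), (3,1), (3,3), (4,0), (4,2), (5,1), (5,3), (6,0), (6,2), (7,1), (7,3), (8,0), (8,2), (9,1), (9,3), (10,0), (10,2), (11,1), (11,3)}.
So G has 3 subgroups of order 24.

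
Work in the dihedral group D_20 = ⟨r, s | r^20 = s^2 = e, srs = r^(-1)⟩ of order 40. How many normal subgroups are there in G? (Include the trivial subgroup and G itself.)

9

G has 48 subgroups. Checking conjugation-invariance by order — order 1: 1/1 normal; order 2: 1/21 normal; order 4: 1/11 normal; order 5: 1/1 normal; order 8: 0/5 normal; order 10: 1/5 normal; order 20: 3/3 normal; order 40: 1/1 normal.
Total normal subgroups: 9.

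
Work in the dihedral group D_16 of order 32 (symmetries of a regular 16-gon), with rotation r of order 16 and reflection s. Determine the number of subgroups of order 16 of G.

3

|G| = 32 and 16 | 32, so subgroups of order 16 are possible by Lagrange.
The subgroups of order 16 are: {e, r, r^2, r^3, r^4, r^5, r^6, r^7, r^8, r^9, r^10, r^11, r^12, r^13, r^14, r^15}; {e, r^2, r^4, r^6, r^8, r^10, r^12, r^14, s, r^2s, r^4s, r^6s, r^8s, r^10s, r^12s, r^14s}; {e, r^2, r^4, r^6, r^8, r^10, r^12, r^14, rs, r^3s, r^5s, r^7s, r^9s, r^11s, r^13s, r^15s}.
So G has 3 subgroups of order 16.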